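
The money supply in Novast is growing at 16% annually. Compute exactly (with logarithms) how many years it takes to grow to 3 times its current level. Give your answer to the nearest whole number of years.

7 years

t = ln(3) / ln(1 + 0.16) = 1.0986 / 0.148420 ≈ 7.40.
≈ 7 years.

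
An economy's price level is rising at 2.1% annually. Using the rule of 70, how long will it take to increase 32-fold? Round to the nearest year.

At 2.1% it doubles every 70/2.1 ≈ 33.33 years.
32× is 5 doublings, so 5 × 33.33 ≈ 167 years.

around 167 years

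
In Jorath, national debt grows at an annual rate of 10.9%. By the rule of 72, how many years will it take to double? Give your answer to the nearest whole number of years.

roughly 7 years

At 10.9%, doubling takes about 72/10.9 = 6.61 years.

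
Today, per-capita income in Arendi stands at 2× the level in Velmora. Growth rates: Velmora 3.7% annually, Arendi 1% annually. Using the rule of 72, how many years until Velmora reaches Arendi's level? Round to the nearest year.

What matters is the difference: 2.7 pp.
Rule of 72 on the gap: the ratio halves every 72/2.7 ≈ 26.67 years.
A 2× gap closes after 1 halving: 1 × 26.67 ≈ 27 years.

about 27 years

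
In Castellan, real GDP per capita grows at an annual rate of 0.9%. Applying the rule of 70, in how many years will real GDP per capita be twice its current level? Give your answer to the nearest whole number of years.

70/0.9 ≈ 77.78, so it doubles roughly every 78 years.

around 78 years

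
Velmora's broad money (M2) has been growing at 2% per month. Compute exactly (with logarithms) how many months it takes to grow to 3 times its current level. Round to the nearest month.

55 months

t = ln(3) / ln(1 + 0.02) = 1.0986 / 0.019803 ≈ 55.48.
≈ 55 months.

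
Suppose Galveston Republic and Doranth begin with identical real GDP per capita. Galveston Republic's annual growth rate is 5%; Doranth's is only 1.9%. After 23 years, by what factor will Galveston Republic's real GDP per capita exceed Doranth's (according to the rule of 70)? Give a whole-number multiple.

Only the 3.1-point difference matters.
70/3.1 ≈ 22.58 years per doubling of the ratio; 23 years gives 1.02 doublings, so ≈ 2×.

approximately 2 times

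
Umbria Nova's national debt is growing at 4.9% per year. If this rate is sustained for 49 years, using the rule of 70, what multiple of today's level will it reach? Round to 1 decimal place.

Doubling time ≈ 70/4.9 = 14.29 years.
49 years / 14.29 ≈ 3.43 doublings → factor 2^3.43 ≈ 10.8.

≈ 10.8 times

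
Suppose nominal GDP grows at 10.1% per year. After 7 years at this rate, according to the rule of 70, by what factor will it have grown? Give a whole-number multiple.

≈ 2 times

70/10.1 ≈ 6.93 years per doubling.
7 years fits 1 doubling: 2^1 = 2.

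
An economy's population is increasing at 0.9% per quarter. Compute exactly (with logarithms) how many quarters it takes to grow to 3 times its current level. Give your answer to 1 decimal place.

t = ln(3) / ln(1 + 0.009) = 1.0986 / 0.008960 ≈ 122.61.

122.6 quarters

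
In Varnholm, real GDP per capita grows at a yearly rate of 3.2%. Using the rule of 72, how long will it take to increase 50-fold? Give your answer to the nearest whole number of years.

At 3.2% it doubles every 72/3.2 ≈ 22.50 years.
Reaching 50× takes log₂(50) ≈ 5.64 doublings.
5.64 × 22.50 ≈ 127 years.

≈ 127 years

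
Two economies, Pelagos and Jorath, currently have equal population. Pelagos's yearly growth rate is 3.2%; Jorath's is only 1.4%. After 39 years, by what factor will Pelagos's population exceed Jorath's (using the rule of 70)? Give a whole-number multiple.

Pelagos pulls ahead at 1.8 pp per year, so the ratio doubles every 70/1.8 ≈ 38.89 years.
In 39 years that's 1.00 doublings: 2^1.00 ≈ 2.

about 2 times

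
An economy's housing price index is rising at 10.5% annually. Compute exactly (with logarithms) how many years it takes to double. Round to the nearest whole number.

t = ln(2) / ln(1 + 0.105) = 0.6931 / 0.099845 ≈ 6.94.
≈ 7 years.

7 years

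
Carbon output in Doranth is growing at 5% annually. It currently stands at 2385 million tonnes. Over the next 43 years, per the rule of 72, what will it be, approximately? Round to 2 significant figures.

It doubles every 72/5 ≈ 14.40 years, so 43 years is 2.99 doublings.
2^2.99 ≈ 7.94; 2385 × 7.94 ≈ 19000 million tonnes.

19000 million tonnes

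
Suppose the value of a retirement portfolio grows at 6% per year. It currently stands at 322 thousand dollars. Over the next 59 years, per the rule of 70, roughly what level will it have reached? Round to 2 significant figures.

around 11000 thousand dollars

Doubling time ≈ 70/6 = 11.67 years.
59 years is 59/11.67 ≈ 5.06 doublings, a factor of 2^5.06 ≈ 33.36.
322 × 33.36 ≈ 11000 thousand dollars.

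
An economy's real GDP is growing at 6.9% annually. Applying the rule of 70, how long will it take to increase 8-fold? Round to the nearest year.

At 6.9% it doubles every 70/6.9 ≈ 10.14 years.
8 = 2^3, so 3 doublings → 30 years.

about 30 years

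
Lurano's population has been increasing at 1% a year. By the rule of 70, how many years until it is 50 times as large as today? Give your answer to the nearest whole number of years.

Doubling time ≈ 70/1 = 70.00 years.
50× is log₂ 50 ≈ 5.64 doublings, so ≈ 5.64 × 70.00 = 395 years.

395 years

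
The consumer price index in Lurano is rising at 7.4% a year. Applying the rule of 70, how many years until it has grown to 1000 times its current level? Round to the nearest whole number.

Doubling time ≈ 70/7.4 = 9.46 years.
1000× is log₂ 1000 ≈ 9.97 doublings, so ≈ 9.97 × 9.46 = 94 years.

≈ 94 years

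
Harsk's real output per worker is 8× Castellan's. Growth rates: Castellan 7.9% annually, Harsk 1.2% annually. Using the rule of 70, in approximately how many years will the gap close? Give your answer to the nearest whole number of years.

31 years

What matters is the difference: 6.7 pp.
Rule of 70 on the gap: the ratio halves every 70/6.7 ≈ 10.45 years.
An 8× gap closes after 3 halvings: 3 × 10.45 ≈ 31 years.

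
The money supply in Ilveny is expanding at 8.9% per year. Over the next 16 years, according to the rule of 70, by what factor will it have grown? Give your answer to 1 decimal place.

≈ 4.1 times

Doubling time ≈ 70/8.9 = 7.87 years.
16 years / 7.87 ≈ 2.03 doublings → factor 2^2.03 ≈ 4.1.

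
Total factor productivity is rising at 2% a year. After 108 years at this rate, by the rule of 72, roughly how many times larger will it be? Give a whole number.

≈ 8 times

72/2 ≈ 36.00 years per doubling.
108 years fits 3 doublings: 2^3 = 8.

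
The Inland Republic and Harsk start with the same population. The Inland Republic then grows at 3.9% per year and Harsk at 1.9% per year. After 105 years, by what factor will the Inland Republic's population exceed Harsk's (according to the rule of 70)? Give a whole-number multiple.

Only the 2-point difference matters.
70/2 ≈ 35.00 years per doubling of the ratio; 105 years gives 3.00 doublings, so ≈ 8×.

8 times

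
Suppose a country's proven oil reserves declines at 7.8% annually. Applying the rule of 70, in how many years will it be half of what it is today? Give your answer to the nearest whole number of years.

≈ 9 years

Falling at 7.8%, it halves about every 70/7.8 = 8.97 years.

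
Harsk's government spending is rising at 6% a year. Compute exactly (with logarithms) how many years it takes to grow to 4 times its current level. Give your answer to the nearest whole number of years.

24 years

t = ln(4) / ln(1 + 0.06) = 1.3863 / 0.058269 ≈ 23.79.
≈ 24 years.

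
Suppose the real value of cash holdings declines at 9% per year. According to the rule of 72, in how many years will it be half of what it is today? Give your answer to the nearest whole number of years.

Falling at 9%, it halves about every 72/9 = 8.00 years.

roughly 8 years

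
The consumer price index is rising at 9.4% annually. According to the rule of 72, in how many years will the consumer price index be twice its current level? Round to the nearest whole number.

8 years

At 9.4%, doubling takes about 72/9.4 = 7.66 years.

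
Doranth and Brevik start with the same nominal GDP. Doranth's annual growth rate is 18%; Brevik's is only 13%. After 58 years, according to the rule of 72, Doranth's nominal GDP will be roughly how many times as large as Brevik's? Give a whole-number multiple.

approximately 16 times

Doranth pulls ahead at 5 pp per year, so the ratio doubles every 72/5 ≈ 14.40 years.
In 58 years that's 4.03 doublings: 2^4.03 ≈ 16.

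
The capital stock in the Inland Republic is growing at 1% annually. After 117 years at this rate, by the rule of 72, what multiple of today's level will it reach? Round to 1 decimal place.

Doubles every ≈ 72.00 years (72/1).
117 years is 1.63 doublings; 2^1.63 ≈ 3.1×.

around 3.1 times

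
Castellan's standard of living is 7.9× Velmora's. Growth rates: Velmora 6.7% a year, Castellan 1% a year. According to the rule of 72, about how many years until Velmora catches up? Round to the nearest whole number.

roughly 38 years

What matters is the difference: 5.7 pp.
Rule of 72 on the gap: the ratio halves every 72/5.7 ≈ 12.63 years.
A 7.9× gap takes log₂(7.9) ≈ 2.98 halvings to close: 2.98 × 12.63 ≈ 38 years.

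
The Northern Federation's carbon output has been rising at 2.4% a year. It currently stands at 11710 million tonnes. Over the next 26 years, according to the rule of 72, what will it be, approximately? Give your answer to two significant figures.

Doubling time ≈ 72/2.4 = 30.00 years.
26 years is 26/30.00 ≈ 0.87 doublings, a factor of 2^0.87 ≈ 1.83.
11710 × 1.83 ≈ 21000 million tonnes.

≈ 21000 million tonnes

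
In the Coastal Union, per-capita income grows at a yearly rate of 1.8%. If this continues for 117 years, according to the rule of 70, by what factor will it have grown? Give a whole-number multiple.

Doubling time ≈ 70/1.8 = 38.89 years.
117/38.89 ≈ 3 doublings, so about 2^3 = 8×.

roughly 8 times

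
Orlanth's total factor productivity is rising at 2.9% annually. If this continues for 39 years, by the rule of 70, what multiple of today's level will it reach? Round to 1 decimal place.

≈ 3.1 times

Doubles every ≈ 24.14 years (70/2.9).
39 years is 1.62 doublings; 2^1.62 ≈ 3.1×.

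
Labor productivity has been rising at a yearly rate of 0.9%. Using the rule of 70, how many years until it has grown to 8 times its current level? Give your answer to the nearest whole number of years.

Doubling time ≈ 70/0.9 = 77.78 years.
8× is 3 doublings, so 3 × 77.78 ≈ 233 years.

about 233 years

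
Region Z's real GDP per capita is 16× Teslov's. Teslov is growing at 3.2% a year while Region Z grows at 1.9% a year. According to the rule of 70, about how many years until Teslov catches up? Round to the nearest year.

about 215 years

What matters is the difference: 1.3 pp.
Rule of 70 on the gap: the ratio halves every 70/1.3 ≈ 53.85 years.
A 16× gap closes after 4 halvings: 4 × 53.85 ≈ 215 years.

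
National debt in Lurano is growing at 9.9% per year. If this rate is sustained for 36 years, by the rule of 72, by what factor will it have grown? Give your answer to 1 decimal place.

Doubles every ≈ 7.27 years (72/9.9).
36 years is 4.95 doublings; 2^4.95 ≈ 30.9×.

approximately 30.9 times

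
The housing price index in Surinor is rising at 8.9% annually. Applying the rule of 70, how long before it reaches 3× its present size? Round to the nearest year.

Doubling time ≈ 70/8.9 = 7.87 years.
Reaching 3× takes log₂(3) ≈ 1.58 doublings.
1.58 × 7.87 ≈ 12 years.

around 12 years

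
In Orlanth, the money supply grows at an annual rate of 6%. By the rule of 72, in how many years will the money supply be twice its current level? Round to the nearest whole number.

approximately 12 years

Doubling time ≈ 72 / 6 = 12.00 years.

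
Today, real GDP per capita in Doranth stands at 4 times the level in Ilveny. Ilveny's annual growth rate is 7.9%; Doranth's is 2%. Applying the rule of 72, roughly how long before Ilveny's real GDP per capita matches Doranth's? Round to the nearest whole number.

Ilveny gains on Doranth at 7.9% − 2% = 5.9 points a year.
At that relative rate the gap halves every 72/5.9 ≈ 12.20 years.
A 4 times gap closes after 2 halvings: 2 × 12.20 ≈ 24 years.

24 years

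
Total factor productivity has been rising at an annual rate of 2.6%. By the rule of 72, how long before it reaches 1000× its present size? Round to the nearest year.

276 years

At 2.6% it doubles every 72/2.6 ≈ 27.69 years.
Reaching 1000× takes log₂(1000) ≈ 9.97 doublings.
9.97 × 27.69 ≈ 276 years.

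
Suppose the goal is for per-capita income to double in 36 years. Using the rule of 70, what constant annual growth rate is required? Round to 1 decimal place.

70 / 36 ≈ 1.94, so about 1.9% a year.

≈ 1.9% a year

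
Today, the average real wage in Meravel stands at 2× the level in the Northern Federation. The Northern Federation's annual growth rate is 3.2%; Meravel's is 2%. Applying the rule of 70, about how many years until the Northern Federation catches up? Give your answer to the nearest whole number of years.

What matters is the difference: 1.2 pp.
Rule of 70 on the gap: the ratio halves every 70/1.2 ≈ 58.33 years.
A 2× gap closes after 1 halving: 1 × 58.33 ≈ 58 years.

≈ 58 years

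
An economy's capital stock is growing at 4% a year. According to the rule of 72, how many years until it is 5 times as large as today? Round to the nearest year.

Doubling time ≈ 72/4 = 18.00 years.
5× is log₂ 5 ≈ 2.32 doublings, so ≈ 2.32 × 18.00 = 42 years.

approximately 42 years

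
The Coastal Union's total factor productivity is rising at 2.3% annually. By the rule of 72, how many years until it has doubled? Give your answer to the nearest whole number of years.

72/2.3 ≈ 31.30, so it doubles roughly every 31 years.

31 years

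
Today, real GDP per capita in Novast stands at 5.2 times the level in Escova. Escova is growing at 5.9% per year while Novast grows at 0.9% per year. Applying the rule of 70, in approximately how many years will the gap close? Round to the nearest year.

around 33 years

The growth-rate gap is 5.9% − 0.9% = 5 percentage points.
So the ratio between them halves every 70/5 ≈ 14.00 years.
A 5.2 times gap takes log₂(5.2) ≈ 2.38 halvings to close: 2.38 × 14.00 ≈ 33 years.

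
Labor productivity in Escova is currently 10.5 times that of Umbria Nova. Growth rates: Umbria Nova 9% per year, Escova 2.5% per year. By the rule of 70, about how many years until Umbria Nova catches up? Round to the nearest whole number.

Umbria Nova gains on Escova at 9% − 2.5% = 6.5 points a year.
At that relative rate the gap halves every 70/6.5 ≈ 10.77 years.
A 10.5 times gap takes log₂(10.5) ≈ 3.39 halvings to close: 3.39 × 10.77 ≈ 37 years.

around 37 years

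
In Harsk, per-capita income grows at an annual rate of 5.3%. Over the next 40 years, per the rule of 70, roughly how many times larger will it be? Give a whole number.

around 8 times

At 5.3% one doubling takes ≈ 13.21 years; 40 years is 3 of them, so ×8.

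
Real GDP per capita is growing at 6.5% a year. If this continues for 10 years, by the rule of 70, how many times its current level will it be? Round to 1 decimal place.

Doubles every ≈ 10.77 years (70/6.5).
10 years is 0.93 doublings; 2^0.93 ≈ 1.9×.

about 1.9 times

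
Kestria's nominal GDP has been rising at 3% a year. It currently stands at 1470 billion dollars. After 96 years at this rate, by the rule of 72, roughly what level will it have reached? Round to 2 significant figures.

Doubling time ≈ 72/3 = 24.00 years.
96 years is 96/24.00 ≈ 4.00 doublings, a factor of 2^4.00 ≈ 16.00.
1470 × 16.00 ≈ 24000 billion dollars.

approximately 24000 billion dollars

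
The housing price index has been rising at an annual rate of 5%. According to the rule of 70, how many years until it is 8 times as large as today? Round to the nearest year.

about 42 years

At 5% it doubles every 70/5 ≈ 14.00 years.
8 = 2^3, so 3 doublings → 42 years.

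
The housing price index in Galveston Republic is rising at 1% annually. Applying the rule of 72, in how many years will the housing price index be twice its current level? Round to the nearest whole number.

Doubling time ≈ 72 / 1 = 72.00 years.

roughly 72 years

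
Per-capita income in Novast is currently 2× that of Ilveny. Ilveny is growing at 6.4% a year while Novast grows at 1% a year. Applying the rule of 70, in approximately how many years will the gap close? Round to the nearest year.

What matters is the difference: 5.4 pp.
Rule of 70 on the gap: the ratio halves every 70/5.4 ≈ 12.96 years.
A 2× gap closes after 1 halving: 1 × 12.96 ≈ 13 years.

13 years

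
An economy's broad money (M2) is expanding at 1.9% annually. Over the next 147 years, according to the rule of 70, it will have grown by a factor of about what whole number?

70/1.9 ≈ 36.84 years per doubling.
147 years fits 4 doublings: 2^4 = 16.

16 times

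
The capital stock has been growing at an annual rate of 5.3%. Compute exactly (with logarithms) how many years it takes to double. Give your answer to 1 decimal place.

13.4 years

t = ln(2) / ln(1 + 0.053) = 0.6931 / 0.051643 ≈ 13.42.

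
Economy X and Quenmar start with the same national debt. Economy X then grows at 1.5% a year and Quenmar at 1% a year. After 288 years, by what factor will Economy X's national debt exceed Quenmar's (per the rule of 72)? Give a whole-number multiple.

Rate gap = 1.5% − 1% = 0.5 points.
The ratio doubles every 72/0.5 ≈ 144.00 years.
288/144.00 ≈ 2.00 doublings → ratio ≈ 2^2.00 ≈ 4.

approximately 4 times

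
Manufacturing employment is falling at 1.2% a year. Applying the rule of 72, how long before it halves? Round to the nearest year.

Falling at 1.2%, it halves about every 72/1.2 = 60.00 years.

about 60 years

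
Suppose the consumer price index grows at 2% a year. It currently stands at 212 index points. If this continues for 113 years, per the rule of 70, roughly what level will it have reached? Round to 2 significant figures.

Doubling time ≈ 70/2 = 35.00 years.
113 years is 113/35.00 ≈ 3.23 doublings, a factor of 2^3.23 ≈ 9.38.
212 × 9.38 ≈ 2000 index points.

2000 index points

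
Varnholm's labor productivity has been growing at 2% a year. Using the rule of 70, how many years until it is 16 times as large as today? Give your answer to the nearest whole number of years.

around 140 years

One doubling takes 70/2 = 35.00 years.
Getting to 16× needs 4 doublings: 4 × 35.00 ≈ 140 years.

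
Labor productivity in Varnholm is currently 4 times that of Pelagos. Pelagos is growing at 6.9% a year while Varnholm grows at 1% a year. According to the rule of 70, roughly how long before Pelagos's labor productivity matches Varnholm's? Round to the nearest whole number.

approximately 24 years

Pelagos gains on Varnholm at 6.9% − 1% = 5.9 points a year.
At that relative rate the gap halves every 70/5.9 ≈ 11.86 years.
A 4 times gap closes after 2 halvings: 2 × 11.86 ≈ 24 years.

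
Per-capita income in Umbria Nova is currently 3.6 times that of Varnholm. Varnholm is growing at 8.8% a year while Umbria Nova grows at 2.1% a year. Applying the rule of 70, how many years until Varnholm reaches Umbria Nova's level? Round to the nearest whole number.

The growth-rate gap is 8.8% − 2.1% = 6.7 percentage points.
So the ratio between them halves every 70/6.7 ≈ 10.45 years.
A 3.6 times gap takes log₂(3.6) ≈ 1.85 halvings to close: 1.85 × 10.45 ≈ 19 years.

≈ 19 years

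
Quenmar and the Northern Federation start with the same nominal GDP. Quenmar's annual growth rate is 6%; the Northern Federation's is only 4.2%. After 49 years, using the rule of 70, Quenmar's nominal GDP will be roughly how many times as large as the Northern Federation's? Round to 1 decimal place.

2.4 times

Rate gap = 6% − 4.2% = 1.8 points.
The ratio doubles every 70/1.8 ≈ 38.89 years.
49/38.89 ≈ 1.26 doublings → ratio ≈ 2^1.26 ≈ 2.4.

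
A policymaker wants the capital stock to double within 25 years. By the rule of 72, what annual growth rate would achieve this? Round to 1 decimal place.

72 / 25 ≈ 2.88, so about 2.9% a year.

roughly 2.9% a year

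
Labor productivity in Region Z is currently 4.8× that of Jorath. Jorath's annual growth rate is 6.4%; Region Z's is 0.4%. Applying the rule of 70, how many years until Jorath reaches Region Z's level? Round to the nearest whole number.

Jorath gains on Region Z at 6.4% − 0.4% = 6 points a year.
At that relative rate the gap halves every 70/6 ≈ 11.67 years.
A 4.8× gap takes log₂(4.8) ≈ 2.26 halvings to close: 2.26 × 11.67 ≈ 26 years.

around 26 years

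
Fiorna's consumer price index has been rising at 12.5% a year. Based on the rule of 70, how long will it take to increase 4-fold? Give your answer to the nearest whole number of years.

One doubling takes 70/12.5 = 5.60 years.
4 = 2^2, so 2 doublings → 11 years.

roughly 11 years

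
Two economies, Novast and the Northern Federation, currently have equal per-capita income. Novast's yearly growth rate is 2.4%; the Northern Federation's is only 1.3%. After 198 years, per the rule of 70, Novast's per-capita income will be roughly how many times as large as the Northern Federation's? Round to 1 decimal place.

approximately 8.6 times

Rate gap = 2.4% − 1.3% = 1.1 points.
The ratio doubles every 70/1.1 ≈ 63.64 years.
198/63.64 ≈ 3.11 doublings → ratio ≈ 2^3.11 ≈ 8.6.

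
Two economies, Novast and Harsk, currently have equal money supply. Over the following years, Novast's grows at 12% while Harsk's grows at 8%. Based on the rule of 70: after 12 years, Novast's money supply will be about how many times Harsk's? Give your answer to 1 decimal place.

≈ 1.6 times

Rate gap = 12% − 8% = 4 points.
The ratio doubles every 70/4 ≈ 17.50 years.
12/17.50 ≈ 0.69 doublings → ratio ≈ 2^0.69 ≈ 1.6.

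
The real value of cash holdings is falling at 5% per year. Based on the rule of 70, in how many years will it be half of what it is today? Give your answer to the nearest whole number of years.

Falling at 5%, it halves about every 70/5 = 14.00 years.

around 14 years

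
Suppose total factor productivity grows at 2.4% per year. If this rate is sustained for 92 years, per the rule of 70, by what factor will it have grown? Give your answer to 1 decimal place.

roughly 8.9 times

Doubles every ≈ 29.17 years (70/2.4).
92 years is 3.15 doublings; 2^3.15 ≈ 8.9×.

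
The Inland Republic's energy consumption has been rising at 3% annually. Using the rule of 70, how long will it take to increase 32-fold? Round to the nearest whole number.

around 117 years

At 3% it doubles every 70/3 ≈ 23.33 years.
32 = 2^5, so 5 doublings → 117 years.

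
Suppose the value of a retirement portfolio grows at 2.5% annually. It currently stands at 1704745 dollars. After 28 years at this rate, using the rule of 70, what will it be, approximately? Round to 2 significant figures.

It doubles every 70/2.5 ≈ 28.00 years, so 28 years is 1.00 doublings.
2^1.00 ≈ 2.00; 1704745 × 2.00 ≈ 3400000 dollars.

≈ 3400000 dollars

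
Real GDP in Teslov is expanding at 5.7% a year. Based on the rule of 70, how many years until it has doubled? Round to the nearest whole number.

70/5.7 ≈ 12.28, so it doubles roughly every 12 years.

approximately 12 years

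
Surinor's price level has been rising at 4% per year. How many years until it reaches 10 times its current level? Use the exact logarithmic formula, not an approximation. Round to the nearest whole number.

59 years

t = ln(10) / ln(1 + 0.04) = 2.3026 / 0.039221 ≈ 58.71.
≈ 59 years.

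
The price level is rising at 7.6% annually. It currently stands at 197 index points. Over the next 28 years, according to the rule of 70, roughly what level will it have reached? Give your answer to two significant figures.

It doubles every 70/7.6 ≈ 9.21 years, so 28 years is 3.04 doublings.
2^3.04 ≈ 8.22; 197 × 8.22 ≈ 1600 index points.

about 1600 index points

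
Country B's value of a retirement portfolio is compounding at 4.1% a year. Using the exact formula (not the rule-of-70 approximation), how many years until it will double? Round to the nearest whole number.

17 years

t = ln(2) / ln(1 + 0.041) = 0.6931 / 0.040182 ≈ 17.25.
≈ 17 years.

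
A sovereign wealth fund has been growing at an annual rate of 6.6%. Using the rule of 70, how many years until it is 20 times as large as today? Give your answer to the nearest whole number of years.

≈ 46 years

At 6.6% it doubles every 70/6.6 ≈ 10.61 years.
20× is log₂ 20 ≈ 4.32 doublings, so ≈ 4.32 × 10.61 = 46 years.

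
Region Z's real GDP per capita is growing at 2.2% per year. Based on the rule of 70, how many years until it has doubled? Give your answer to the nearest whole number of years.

about 32 years

At 2.2%, doubling takes about 70/2.2 = 31.82 years.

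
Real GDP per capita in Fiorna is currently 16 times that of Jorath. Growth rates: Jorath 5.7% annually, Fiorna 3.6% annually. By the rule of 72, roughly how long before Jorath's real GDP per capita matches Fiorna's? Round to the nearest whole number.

What matters is the difference: 2.1 pp.
Rule of 72 on the gap: the ratio halves every 72/2.1 ≈ 34.29 years.
A 16 times gap closes after 4 halvings: 4 × 34.29 ≈ 137 years.

137 years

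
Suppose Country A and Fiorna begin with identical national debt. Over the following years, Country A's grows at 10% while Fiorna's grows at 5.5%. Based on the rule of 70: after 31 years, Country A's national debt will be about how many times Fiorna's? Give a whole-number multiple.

about 4 times

Country A pulls ahead at 4.5 pp per year, so the ratio doubles every 70/4.5 ≈ 15.56 years.
In 31 years that's 1.99 doublings: 2^1.99 ≈ 4.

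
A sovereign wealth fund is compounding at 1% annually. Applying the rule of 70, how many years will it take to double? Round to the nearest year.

≈ 70 years

70/1 ≈ 70.00, so it doubles roughly every 70 years.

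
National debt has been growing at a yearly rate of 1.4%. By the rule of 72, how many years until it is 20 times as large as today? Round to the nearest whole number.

222 years

One doubling takes 72/1.4 = 51.43 years.
Reaching 20× takes log₂(20) ≈ 4.32 doublings.
4.32 × 51.43 ≈ 222 years.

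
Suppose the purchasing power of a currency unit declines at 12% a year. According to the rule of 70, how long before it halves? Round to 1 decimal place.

Falling at 12%, it halves about every 70/12 = 5.83 years.

5.8 years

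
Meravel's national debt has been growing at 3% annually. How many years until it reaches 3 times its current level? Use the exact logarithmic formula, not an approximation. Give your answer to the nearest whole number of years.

37 years

t = ln(3) / ln(1 + 0.03) = 1.0986 / 0.029559 ≈ 37.17.
≈ 37 years.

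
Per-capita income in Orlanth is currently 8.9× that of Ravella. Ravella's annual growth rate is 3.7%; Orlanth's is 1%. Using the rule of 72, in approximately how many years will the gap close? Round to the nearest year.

What matters is the difference: 2.7 pp.
Rule of 72 on the gap: the ratio halves every 72/2.7 ≈ 26.67 years.
An 8.9× gap takes log₂(8.9) ≈ 3.15 halvings to close: 3.15 × 26.67 ≈ 84 years.

≈ 84 years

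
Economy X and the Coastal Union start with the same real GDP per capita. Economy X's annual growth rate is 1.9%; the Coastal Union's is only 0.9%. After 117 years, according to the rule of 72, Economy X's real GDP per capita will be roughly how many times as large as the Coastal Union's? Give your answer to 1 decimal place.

≈ 3.1 times

Economy X pulls ahead at 1 pp per year, so the ratio doubles every 72/1 ≈ 72.00 years.
In 117 years that's 1.63 doublings: 2^1.63 ≈ 3.1.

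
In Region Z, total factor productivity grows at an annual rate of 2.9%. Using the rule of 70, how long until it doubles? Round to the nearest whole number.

≈ 24 years

Doubling time ≈ 70 / 2.9 = 24.14 years.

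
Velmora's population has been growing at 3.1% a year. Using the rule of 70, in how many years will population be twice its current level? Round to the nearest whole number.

23 years

70/3.1 ≈ 22.58, so it doubles roughly every 23 years.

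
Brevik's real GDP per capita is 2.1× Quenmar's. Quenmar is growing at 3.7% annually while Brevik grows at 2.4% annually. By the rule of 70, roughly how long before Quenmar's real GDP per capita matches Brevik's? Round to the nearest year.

≈ 58 years

Quenmar gains on Brevik at 3.7% − 2.4% = 1.3 points a year.
At that relative rate the gap halves every 70/1.3 ≈ 53.85 years.
A 2.1× gap takes log₂(2.1) ≈ 1.07 halvings to close: 1.07 × 53.85 ≈ 58 years.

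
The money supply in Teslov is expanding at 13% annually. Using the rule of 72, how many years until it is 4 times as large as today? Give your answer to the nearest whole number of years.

One doubling takes 72/13 = 5.54 years.
4× is 2 doublings, so 2 × 5.54 ≈ 11 years.

11 years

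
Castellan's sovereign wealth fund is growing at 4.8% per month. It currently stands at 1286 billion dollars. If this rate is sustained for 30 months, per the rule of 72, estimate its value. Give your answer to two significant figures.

It doubles every 72/4.8 ≈ 15.00 months, so 30 months is 2.00 doublings.
2^2.00 ≈ 4.00; 1286 × 4.00 ≈ 5100 billion dollars.

roughly 5100 billion dollars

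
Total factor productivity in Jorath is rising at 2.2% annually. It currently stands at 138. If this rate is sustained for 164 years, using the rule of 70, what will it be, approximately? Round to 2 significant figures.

around 4900

Doubling time ≈ 70/2.2 = 31.82 years.
164 years is 164/31.82 ≈ 5.15 doublings, a factor of 2^5.15 ≈ 35.51.
138 × 35.51 ≈ 4900.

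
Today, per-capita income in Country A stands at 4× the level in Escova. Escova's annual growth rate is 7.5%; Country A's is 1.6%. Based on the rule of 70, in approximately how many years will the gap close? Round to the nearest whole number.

Escova gains on Country A at 7.5% − 1.6% = 5.9 points a year.
At that relative rate the gap halves every 70/5.9 ≈ 11.86 years.
A 4× gap closes after 2 halvings: 2 × 11.86 ≈ 24 years.

approximately 24 years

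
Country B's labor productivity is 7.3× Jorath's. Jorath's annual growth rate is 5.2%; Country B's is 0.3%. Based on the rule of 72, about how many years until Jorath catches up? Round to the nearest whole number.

about 42 years

What matters is the difference: 4.9 pp.
Rule of 72 on the gap: the ratio halves every 72/4.9 ≈ 14.69 years.
A 7.3× gap takes log₂(7.3) ≈ 2.87 halvings to close: 2.87 × 14.69 ≈ 42 years.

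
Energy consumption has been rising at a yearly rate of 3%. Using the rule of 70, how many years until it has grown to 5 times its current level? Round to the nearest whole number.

approximately 54 years

One doubling takes 70/3 = 23.33 years.
Reaching 5× takes log₂(5) ≈ 2.32 doublings.
2.32 × 23.33 ≈ 54 years.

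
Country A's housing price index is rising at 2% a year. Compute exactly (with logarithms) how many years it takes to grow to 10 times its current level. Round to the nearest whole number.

116 years

t = ln(10) / ln(1 + 0.02) = 2.3026 / 0.019803 ≈ 116.28.
≈ 116 years.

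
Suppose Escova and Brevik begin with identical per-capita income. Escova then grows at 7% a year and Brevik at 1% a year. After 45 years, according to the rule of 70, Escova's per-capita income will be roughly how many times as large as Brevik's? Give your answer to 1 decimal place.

Rate gap = 7% − 1% = 6 points.
The ratio doubles every 70/6 ≈ 11.67 years.
45/11.67 ≈ 3.86 doublings → ratio ≈ 2^3.86 ≈ 14.5.

about 14.5 times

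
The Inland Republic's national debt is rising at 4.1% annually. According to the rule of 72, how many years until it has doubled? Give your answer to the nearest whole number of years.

18 years

At 4.1%, doubling takes about 72/4.1 = 17.56 years.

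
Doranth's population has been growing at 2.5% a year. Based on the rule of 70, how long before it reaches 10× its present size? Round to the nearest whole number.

about 93 years

One doubling takes 70/2.5 = 28.00 years.
Reaching 10× takes log₂(10) ≈ 3.32 doublings.
3.32 × 28.00 ≈ 93 years.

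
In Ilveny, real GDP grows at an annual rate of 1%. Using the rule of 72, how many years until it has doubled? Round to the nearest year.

Doubling time ≈ 72 / 1 = 72.00 years.

roughly 72 years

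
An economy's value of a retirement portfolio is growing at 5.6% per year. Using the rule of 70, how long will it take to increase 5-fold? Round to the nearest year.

roughly 29 years

One doubling takes 70/5.6 = 12.50 years.
5× is log₂ 5 ≈ 2.32 doublings, so ≈ 2.32 × 12.50 = 29 years.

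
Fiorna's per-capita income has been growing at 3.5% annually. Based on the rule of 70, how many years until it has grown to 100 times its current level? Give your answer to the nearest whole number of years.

about 133 years

At 3.5% it doubles every 70/3.5 ≈ 20.00 years.
Reaching 100× takes log₂(100) ≈ 6.64 doublings.
6.64 × 20.00 ≈ 133 years.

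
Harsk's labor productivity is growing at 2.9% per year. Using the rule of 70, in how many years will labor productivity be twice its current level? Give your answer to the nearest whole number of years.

about 24 years

At 2.9%, doubling takes about 70/2.9 = 24.14 years.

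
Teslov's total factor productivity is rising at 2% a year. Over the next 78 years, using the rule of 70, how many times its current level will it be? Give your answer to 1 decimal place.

Doubles every ≈ 35.00 years (70/2).
78 years is 2.23 doublings; 2^2.23 ≈ 4.7×.

4.7 times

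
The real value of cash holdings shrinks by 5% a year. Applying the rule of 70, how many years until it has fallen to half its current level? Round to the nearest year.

approximately 14 years

Falling at 5%, it halves about every 70/5 = 14.00 years.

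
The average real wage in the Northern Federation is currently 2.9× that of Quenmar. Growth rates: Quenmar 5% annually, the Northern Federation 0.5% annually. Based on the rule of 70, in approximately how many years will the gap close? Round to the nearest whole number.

≈ 24 years

Quenmar gains on the Northern Federation at 5% − 0.5% = 4.5 points a year.
At that relative rate the gap halves every 70/4.5 ≈ 15.56 years.
A 2.9× gap takes log₂(2.9) ≈ 1.54 halvings to close: 1.54 × 15.56 ≈ 24 years.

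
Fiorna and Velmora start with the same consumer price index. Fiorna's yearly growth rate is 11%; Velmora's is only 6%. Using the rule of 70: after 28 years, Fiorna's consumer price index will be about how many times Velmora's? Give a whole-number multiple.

roughly 4 times

Only the 5-point difference matters.
70/5 ≈ 14.00 years per doubling of the ratio; 28 years gives 2.00 doublings, so ≈ 4×.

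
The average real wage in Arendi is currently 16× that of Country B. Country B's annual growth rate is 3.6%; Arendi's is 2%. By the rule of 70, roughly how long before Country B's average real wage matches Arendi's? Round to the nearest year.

Country B gains on Arendi at 3.6% − 2% = 1.6 points a year.
At that relative rate the gap halves every 70/1.6 ≈ 43.75 years.
A 16× gap closes after 4 halvings: 4 × 43.75 ≈ 175 years.

about 175 years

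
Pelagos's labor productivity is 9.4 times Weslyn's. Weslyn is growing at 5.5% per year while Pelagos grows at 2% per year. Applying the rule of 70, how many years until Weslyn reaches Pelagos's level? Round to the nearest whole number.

What matters is the difference: 3.5 pp.
Rule of 70 on the gap: the ratio halves every 70/3.5 ≈ 20.00 years.
A 9.4 times gap takes log₂(9.4) ≈ 3.23 halvings to close: 3.23 × 20.00 ≈ 65 years.

≈ 65 years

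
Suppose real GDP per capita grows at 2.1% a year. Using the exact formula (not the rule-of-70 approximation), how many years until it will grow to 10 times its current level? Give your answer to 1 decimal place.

t = ln(10) / ln(1 + 0.021) = 2.3026 / 0.020783 ≈ 110.79.

110.8 years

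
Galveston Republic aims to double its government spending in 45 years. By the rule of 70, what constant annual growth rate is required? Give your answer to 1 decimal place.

70 / 45 ≈ 1.56, so about 1.6% a year.

≈ 1.6% a year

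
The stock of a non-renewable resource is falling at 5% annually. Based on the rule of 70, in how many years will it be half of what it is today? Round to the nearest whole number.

≈ 14 years

Falling at 5%, it halves about every 70/5 = 14.00 years.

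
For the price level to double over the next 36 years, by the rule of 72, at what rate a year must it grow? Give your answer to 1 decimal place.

about 2.0% a year

72 / 36 ≈ 2.00, so about 2.0% a year.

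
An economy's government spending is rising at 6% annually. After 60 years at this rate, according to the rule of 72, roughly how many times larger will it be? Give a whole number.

At 6% one doubling takes ≈ 12.00 years; 60 years is 5 of them, so ×32.

around 32 times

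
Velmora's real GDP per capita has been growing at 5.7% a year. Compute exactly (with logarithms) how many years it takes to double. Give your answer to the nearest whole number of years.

t = ln(2) / ln(1 + 0.057) = 0.6931 / 0.055435 ≈ 12.50.
≈ 13 years.

13 years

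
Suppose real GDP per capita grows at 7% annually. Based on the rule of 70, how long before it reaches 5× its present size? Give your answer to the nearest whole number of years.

One doubling takes 70/7 = 10.00 years.
5× is log₂ 5 ≈ 2.32 doublings, so ≈ 2.32 × 10.00 = 23 years.

23 years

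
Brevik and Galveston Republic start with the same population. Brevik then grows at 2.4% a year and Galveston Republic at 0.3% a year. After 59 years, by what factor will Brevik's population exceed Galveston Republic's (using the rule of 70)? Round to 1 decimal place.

Only the 2.1-point difference matters.
70/2.1 ≈ 33.33 years per doubling of the ratio; 59 years gives 1.77 doublings, so ≈ 3.4×.

≈ 3.4 times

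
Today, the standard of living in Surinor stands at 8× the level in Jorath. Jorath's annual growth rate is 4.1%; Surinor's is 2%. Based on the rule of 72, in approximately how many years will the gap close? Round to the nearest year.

approximately 103 years

What matters is the difference: 2.1 pp.
Rule of 72 on the gap: the ratio halves every 72/2.1 ≈ 34.29 years.
An 8× gap closes after 3 halvings: 3 × 34.29 ≈ 103 years.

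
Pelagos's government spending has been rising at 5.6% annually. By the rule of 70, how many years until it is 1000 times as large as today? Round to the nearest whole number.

One doubling takes 70/5.6 = 12.50 years.
Reaching 1000× takes log₂(1000) ≈ 9.97 doublings.
9.97 × 12.50 ≈ 125 years.

roughly 125 years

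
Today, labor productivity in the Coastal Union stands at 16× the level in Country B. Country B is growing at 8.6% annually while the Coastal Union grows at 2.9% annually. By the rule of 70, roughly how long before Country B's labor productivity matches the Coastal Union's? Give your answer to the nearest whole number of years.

What matters is the difference: 5.7 pp.
Rule of 70 on the gap: the ratio halves every 70/5.7 ≈ 12.28 years.
A 16× gap closes after 4 halvings: 4 × 12.28 ≈ 49 years.

≈ 49 years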